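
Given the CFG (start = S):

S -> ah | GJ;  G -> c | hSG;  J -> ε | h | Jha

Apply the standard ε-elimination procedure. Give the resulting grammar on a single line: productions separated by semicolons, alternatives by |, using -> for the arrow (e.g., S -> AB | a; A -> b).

S -> G | GJ | ah; G -> c | hSG; J -> h | ha | Jha

Nullable set: {J}.
S -> GJ: J nullable, giving G | GJ.
Drop J -> ε.
J -> Jha: J nullable, giving Jha | ha.
Unchanged (no nullable symbols): S -> ah; G -> c; G -> hSG; J -> h.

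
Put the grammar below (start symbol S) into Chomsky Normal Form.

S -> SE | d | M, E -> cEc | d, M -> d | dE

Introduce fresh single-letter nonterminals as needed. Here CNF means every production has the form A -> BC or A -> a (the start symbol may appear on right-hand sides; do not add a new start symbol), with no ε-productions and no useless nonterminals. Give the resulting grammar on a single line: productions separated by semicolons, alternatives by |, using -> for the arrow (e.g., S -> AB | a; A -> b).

S -> d | BE | SE; A -> c; B -> d; C -> EA; E -> d | AC

No ε-productions.
After unit-elimination: S -> d | SE | dE; E -> d | cEc; M -> d | dE.
TERM: introduce A -> c, B -> d and substitute in every rule of length ≥2.
BIN: E -> AEA becomes E -> AC, C -> EA.
Drop unreachable/unproductive: M.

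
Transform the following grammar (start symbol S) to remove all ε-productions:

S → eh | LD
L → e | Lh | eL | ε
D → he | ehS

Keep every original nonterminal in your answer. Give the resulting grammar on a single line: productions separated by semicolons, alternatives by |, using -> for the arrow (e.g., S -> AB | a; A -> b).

Nullable set: {L}.
S -> LD: L nullable, giving D | LD.
Drop L -> ε.
L -> Lh: L nullable, giving Lh | h.
L -> eL: L nullable, giving e | eL.
Unchanged (no nullable symbols): S -> eh; D -> ehS; D -> he; L -> e.

S -> D | LD | eh; D -> he | ehS; L -> e | h | Lh | eL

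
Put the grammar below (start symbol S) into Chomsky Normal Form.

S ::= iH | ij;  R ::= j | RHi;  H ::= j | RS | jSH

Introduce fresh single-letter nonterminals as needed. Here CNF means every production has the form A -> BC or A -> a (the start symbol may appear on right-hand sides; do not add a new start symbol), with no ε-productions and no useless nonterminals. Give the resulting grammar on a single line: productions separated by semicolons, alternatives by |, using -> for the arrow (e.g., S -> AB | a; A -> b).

No ε-productions.
No unit productions to eliminate.
TERM: introduce B -> i, A -> j and substitute in every rule of length ≥2.
BIN: H -> ASH becomes H -> AC, C -> SH; R -> RHB becomes R -> RD, D -> HB.

S -> BA | BH; A -> j; B -> i; C -> SH; D -> HB; H -> j | AC | RS; R -> j | RD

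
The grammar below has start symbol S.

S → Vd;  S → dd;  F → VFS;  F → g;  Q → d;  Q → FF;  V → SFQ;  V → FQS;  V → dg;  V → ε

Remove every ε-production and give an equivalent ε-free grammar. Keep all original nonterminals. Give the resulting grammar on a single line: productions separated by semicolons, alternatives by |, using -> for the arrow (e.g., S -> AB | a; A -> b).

S -> d | Vd | dd; F -> g | FS | VFS; Q -> d | FF; V -> dg | FQS | SFQ

Nullable set: {V}.
S -> Vd: V nullable, giving Vd | d.
F -> VFS: V nullable, giving FS | VFS.
Drop V -> ε.
Unchanged (no nullable symbols): S -> dd; F -> g; Q -> FF; Q -> d; V -> FQS; V -> SFQ; V -> dg.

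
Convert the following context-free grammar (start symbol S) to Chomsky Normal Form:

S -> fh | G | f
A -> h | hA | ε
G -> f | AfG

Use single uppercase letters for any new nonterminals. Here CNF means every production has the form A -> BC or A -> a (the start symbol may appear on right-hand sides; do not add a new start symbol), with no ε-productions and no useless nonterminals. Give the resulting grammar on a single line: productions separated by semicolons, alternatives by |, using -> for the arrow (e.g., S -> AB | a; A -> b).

Nullable: {A}; after ε-elimination: S -> G | f | fh; A -> h | hA; G -> f | fG | AfG.
After unit-elimination: S -> f | fG | fh | AfG; A -> h | hA; G -> f | fG | AfG.
TERM: introduce C -> f, B -> h and substitute in every rule of length ≥2.
BIN: G -> ACG becomes G -> AD, D -> CG; S -> ACG becomes S -> AE, E -> CG.

S -> f | AE | CB | CG; A -> h | BA; B -> h; C -> f; D -> CG; E -> CG; G -> f | AD | CG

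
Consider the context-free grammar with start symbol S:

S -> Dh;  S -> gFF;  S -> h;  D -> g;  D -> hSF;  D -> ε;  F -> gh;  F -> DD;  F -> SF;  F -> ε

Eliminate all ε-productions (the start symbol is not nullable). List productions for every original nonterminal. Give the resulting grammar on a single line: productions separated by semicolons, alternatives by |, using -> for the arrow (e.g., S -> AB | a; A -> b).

S -> g | h | Dh | gF | gFF; D -> g | hS | hSF; F -> D | S | DD | SF | gh

Nullable set: {D, F}.
S -> Dh: D nullable, giving Dh | h.
S -> gFF: F, F nullable, giving g | gF | gFF.
Drop D -> ε.
D -> hSF: F nullable, giving hS | hSF.
Drop F -> ε.
F -> DD: D, D nullable, giving D | DD.
F -> SF: F nullable, giving S | SF.
Unchanged (no nullable symbols): S -> h; D -> g; F -> gh.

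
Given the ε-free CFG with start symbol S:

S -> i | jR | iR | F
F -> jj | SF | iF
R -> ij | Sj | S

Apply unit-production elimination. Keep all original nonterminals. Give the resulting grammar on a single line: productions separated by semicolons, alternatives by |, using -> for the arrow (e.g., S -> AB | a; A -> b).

Unit productions: R->S, S->F.
Unit pairs (A ⇒* B via units): (R,F), (R,S), (S,F).
S: inherits non-unit rules of {F, S} → SF | i | iF | iR | jR | jj.
F: inherits non-unit rules of {F} → SF | iF | jj.
R: inherits non-unit rules of {F, R, S} → SF | Sj | i | iF | iR | ij | jR | jj.

S -> i | SF | iF | iR | jR | jj; F -> SF | iF | jj; R -> i | SF | Sj | iF | iR | ij | jR | jj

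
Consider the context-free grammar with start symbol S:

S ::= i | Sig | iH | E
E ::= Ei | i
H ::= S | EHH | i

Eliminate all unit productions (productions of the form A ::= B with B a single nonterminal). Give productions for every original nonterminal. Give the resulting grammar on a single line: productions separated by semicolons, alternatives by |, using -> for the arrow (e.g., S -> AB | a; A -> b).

Unit productions: H->S, S->E.
Unit pairs (A ⇒* B via units): (H,E), (H,S), (S,E).
S: inherits non-unit rules of {E, S} → Ei | Sig | i | iH.
E: inherits non-unit rules of {E} → Ei | i.
H: inherits non-unit rules of {E, H, S} → EHH | Ei | Sig | i | iH.

S -> i | Ei | iH | Sig; E -> i | Ei; H -> i | Ei | iH | EHH | Sig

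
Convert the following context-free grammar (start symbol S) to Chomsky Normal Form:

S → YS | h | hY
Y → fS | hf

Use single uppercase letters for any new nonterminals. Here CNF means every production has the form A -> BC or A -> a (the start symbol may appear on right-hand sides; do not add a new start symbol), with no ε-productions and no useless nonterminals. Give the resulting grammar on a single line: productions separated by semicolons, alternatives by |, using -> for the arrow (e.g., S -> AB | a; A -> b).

S -> h | AY | YS; A -> h; B -> f; Y -> AB | BS

No ε-productions.
No unit productions to eliminate.
TERM: introduce B -> f, A -> h and substitute in every rule of length ≥2.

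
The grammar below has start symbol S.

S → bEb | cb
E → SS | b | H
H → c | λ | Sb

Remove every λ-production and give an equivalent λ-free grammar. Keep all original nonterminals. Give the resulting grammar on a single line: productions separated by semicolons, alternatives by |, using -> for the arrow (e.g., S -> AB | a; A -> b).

Nullable set: {E, H}.
S -> bEb: E nullable, giving bEb | bb.
E -> H: H nullable, giving H.
Drop H -> λ.
Unchanged (no nullable symbols): S -> cb; E -> SS; E -> b; H -> Sb; H -> c.

S -> bb | cb | bEb; E -> H | b | SS; H -> c | Sb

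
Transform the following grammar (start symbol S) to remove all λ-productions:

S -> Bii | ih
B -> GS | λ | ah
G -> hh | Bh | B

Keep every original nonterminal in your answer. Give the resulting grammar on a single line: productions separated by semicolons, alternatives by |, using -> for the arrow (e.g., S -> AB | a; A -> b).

S -> ih | ii | Bii; B -> S | GS | ah; G -> B | h | Bh | hh

Nullable set: {B, G}.
S -> Bii: B nullable, giving Bii | ii.
Drop B -> λ.
B -> GS: G nullable, giving GS | S.
G -> B: B nullable, giving B.
G -> Bh: B nullable, giving Bh | h.
Unchanged (no nullable symbols): S -> ih; B -> ah; G -> hh.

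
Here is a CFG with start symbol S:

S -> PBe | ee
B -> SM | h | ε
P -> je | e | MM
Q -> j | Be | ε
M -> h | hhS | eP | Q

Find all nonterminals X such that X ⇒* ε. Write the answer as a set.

Directly nullable (have an ε-rule): {B, Q}.
M is nullable via M -> Q (every symbol on the right is already known nullable).
P is nullable via P -> MM (every symbol on the right is already known nullable).
Not nullable: S — each has a terminal in every rule's right-hand side or depends on a non-nullable symbol.

{B, M, P, Q}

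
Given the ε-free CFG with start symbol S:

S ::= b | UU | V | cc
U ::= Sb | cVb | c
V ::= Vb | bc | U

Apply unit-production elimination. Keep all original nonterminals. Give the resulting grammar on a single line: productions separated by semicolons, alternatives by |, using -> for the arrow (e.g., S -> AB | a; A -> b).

Unit productions: S->V, V->U.
Unit pairs (A ⇒* B via units): (S,U), (S,V), (V,U).
S: inherits non-unit rules of {S, U, V} → Sb | UU | Vb | b | bc | c | cVb | cc.
U: inherits non-unit rules of {U} → Sb | c | cVb.
V: inherits non-unit rules of {U, V} → Sb | Vb | bc | c | cVb.

S -> b | c | Sb | UU | Vb | bc | cc | cVb; U -> c | Sb | cVb; V -> c | Sb | Vb | bc | cVb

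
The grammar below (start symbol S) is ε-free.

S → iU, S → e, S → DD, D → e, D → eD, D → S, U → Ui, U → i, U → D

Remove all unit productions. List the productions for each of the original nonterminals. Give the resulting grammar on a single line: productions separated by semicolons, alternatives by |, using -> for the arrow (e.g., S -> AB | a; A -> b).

S -> e | DD | iU; D -> e | DD | eD | iU; U -> e | i | DD | Ui | eD | iU

Unit productions: D->S, U->D.
Unit pairs (A ⇒* B via units): (D,S), (U,D), (U,S).
S: inherits non-unit rules of {S} → DD | e | iU.
D: inherits non-unit rules of {D, S} → DD | e | eD | iU.
U: inherits non-unit rules of {D, S, U} → DD | Ui | e | eD | i | iU.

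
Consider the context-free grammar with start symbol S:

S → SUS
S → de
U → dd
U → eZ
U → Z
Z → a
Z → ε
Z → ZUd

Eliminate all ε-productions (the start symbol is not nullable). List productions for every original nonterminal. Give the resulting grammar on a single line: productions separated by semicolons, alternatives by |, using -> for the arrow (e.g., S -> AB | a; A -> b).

S -> SS | de | SUS; U -> Z | e | dd | eZ; Z -> a | d | Ud | Zd | ZUd

Nullable set: {U, Z}.
S -> SUS: U nullable, giving SS | SUS.
U -> Z: Z nullable, giving Z.
U -> eZ: Z nullable, giving e | eZ.
Drop Z -> ε.
Z -> ZUd: Z, U nullable, giving Ud | ZUd | Zd | d.
Unchanged (no nullable symbols): S -> de; U -> dd; Z -> a.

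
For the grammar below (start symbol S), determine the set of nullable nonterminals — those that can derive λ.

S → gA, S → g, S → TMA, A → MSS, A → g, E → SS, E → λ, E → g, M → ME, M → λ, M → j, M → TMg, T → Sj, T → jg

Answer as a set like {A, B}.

Directly nullable (have an ε-rule): {E, M}.
Not nullable: A, S, T — each has a terminal in every rule's right-hand side or depends on a non-nullable symbol.

{E, M}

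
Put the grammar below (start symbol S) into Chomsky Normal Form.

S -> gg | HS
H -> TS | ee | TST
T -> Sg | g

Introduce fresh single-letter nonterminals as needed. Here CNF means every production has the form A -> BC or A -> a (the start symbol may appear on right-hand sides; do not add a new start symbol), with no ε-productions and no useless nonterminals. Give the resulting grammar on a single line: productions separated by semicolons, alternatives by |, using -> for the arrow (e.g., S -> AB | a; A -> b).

S -> BB | HS; A -> e; B -> g; C -> ST; H -> AA | TC | TS; T -> g | SB

No ε-productions.
No unit productions to eliminate.
TERM: introduce A -> e, B -> g and substitute in every rule of length ≥2.
BIN: H -> TST becomes H -> TC, C -> ST.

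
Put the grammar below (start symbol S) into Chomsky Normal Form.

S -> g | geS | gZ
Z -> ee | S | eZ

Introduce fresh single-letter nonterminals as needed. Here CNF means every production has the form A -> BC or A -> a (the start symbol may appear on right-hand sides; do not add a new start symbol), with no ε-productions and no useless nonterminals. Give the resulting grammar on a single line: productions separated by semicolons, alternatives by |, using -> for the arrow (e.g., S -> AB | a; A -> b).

S -> g | AC | AZ; A -> g; B -> e; C -> BS; D -> BS; Z -> g | AD | AZ | BB | BZ

No ε-productions.
After unit-elimination: S -> g | gZ | geS; Z -> g | eZ | ee | gZ | geS.
TERM: introduce B -> e, A -> g and substitute in every rule of length ≥2.
BIN: S -> ABS becomes S -> AC, C -> BS; Z -> ABS becomes Z -> AD, D -> BS.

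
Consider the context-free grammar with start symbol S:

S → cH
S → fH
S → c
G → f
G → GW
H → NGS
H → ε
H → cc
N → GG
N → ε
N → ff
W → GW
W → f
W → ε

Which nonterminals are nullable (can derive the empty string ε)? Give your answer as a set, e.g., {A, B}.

Directly nullable (have an ε-rule): {H, N, W}.
Not nullable: G, S — each has a terminal in every rule's right-hand side or depends on a non-nullable symbol.

{H, N, W}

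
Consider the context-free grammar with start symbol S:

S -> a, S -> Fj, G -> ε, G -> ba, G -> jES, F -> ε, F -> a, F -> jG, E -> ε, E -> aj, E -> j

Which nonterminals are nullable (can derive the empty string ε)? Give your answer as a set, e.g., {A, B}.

Directly nullable (have an ε-rule): {E, F, G}.
Not nullable: S — each has a terminal in every rule's right-hand side or depends on a non-nullable symbol.

{E, F, G}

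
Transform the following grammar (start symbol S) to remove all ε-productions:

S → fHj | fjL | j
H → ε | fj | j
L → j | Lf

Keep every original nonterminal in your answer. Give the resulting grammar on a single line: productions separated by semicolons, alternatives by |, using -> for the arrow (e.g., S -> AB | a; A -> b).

S -> j | fj | fHj | fjL; H -> j | fj; L -> j | Lf

Nullable set: {H}.
S -> fHj: H nullable, giving fHj | fj.
Drop H -> ε.
Unchanged (no nullable symbols): S -> fjL; S -> j; H -> fj; H -> j; L -> Lf; L -> j.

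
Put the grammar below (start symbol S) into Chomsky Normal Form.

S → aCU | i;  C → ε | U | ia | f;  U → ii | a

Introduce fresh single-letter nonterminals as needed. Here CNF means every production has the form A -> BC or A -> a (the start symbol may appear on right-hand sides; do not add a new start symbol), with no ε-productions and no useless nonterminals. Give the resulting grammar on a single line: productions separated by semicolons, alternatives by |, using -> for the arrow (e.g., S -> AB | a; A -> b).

S -> i | BD | BU; A -> i; B -> a; C -> a | f | AA | AB; D -> CU; U -> a | AA

Nullable: {C}; after ε-elimination: S -> i | aU | aCU; C -> U | f | ia; U -> a | ii.
After unit-elimination: S -> i | aU | aCU; C -> a | f | ia | ii; U -> a | ii.
TERM: introduce B -> a, A -> i and substitute in every rule of length ≥2.
BIN: S -> BCU becomes S -> BD, D -> CU.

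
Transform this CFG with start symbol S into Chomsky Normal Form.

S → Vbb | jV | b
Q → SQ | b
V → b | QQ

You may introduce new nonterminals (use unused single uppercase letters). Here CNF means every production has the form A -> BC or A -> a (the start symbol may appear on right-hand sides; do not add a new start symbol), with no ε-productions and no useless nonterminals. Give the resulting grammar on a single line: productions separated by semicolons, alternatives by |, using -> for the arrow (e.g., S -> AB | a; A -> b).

S -> b | BV | VC; A -> b; B -> j; C -> AA; Q -> b | SQ; V -> b | QQ

No ε-productions.
No unit productions to eliminate.
TERM: introduce A -> b, B -> j and substitute in every rule of length ≥2.
BIN: S -> VAA becomes S -> VC, C -> AA.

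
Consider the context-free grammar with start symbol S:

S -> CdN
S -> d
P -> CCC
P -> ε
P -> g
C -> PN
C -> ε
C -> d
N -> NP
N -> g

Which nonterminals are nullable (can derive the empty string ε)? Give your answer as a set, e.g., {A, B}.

{C, P}

Directly nullable (have an ε-rule): {C, P}.
Not nullable: N, S — each has a terminal in every rule's right-hand side or depends on a non-nullable symbol.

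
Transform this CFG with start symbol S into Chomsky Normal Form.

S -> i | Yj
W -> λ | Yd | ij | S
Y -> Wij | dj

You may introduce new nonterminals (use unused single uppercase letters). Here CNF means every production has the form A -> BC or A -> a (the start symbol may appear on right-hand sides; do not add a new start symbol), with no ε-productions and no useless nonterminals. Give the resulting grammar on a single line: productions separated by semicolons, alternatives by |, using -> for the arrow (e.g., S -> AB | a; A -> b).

Nullable: {W}; after ε-elimination: S -> i | Yj; W -> S | Yd | ij; Y -> dj | ij | Wij.
After unit-elimination: S -> i | Yj; W -> i | Yd | Yj | ij; Y -> dj | ij | Wij.
TERM: introduce B -> d, C -> i, A -> j and substitute in every rule of length ≥2.
BIN: Y -> WCA becomes Y -> WD, D -> CA.

S -> i | YA; A -> j; B -> d; C -> i; D -> CA; W -> i | CA | YA | YB; Y -> BA | CA | WD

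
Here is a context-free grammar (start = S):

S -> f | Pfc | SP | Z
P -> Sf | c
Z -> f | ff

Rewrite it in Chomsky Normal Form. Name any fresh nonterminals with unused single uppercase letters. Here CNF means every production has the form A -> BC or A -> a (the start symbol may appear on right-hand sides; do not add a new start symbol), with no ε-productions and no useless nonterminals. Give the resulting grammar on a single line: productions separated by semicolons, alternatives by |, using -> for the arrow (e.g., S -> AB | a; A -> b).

S -> f | AA | PC | SP; A -> f; B -> c; C -> AB; P -> c | SA

No ε-productions.
After unit-elimination: S -> f | SP | ff | Pfc; P -> c | Sf; Z -> f | ff.
TERM: introduce B -> c, A -> f and substitute in every rule of length ≥2.
BIN: S -> PAB becomes S -> PC, C -> AB.
Drop unreachable/unproductive: Z.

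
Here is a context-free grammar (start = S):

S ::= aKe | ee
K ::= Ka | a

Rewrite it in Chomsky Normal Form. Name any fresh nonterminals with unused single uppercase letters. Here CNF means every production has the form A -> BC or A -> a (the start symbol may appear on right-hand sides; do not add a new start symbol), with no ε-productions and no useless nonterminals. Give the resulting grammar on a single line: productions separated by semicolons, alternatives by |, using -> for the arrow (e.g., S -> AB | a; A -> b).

S -> AC | BB; A -> a; B -> e; C -> KB; K -> a | KA

No ε-productions.
No unit productions to eliminate.
TERM: introduce A -> a, B -> e and substitute in every rule of length ≥2.
BIN: S -> AKB becomes S -> AC, C -> KB.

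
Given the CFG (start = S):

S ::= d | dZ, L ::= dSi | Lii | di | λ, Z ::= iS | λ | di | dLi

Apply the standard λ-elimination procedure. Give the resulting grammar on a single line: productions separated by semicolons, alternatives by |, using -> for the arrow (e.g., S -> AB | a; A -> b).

S -> d | dZ; L -> di | ii | Lii | dSi; Z -> di | iS | dLi

Nullable set: {L, Z}.
S -> dZ: Z nullable, giving d | dZ.
Drop L -> λ.
L -> Lii: L nullable, giving Lii | ii.
Drop Z -> λ.
Z -> dLi: L nullable, giving dLi | di.
Unchanged (no nullable symbols): S -> d; L -> dSi; L -> di; Z -> di; Z -> iS.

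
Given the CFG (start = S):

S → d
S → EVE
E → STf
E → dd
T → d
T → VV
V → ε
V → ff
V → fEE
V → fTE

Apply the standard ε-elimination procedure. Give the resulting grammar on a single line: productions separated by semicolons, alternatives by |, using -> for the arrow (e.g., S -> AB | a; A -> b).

Nullable set: {T, V}.
S -> EVE: V nullable, giving EE | EVE.
E -> STf: T nullable, giving STf | Sf.
T -> VV: V, V nullable, giving V | VV.
Drop V -> ε.
V -> fTE: T nullable, giving fE | fTE.
Unchanged (no nullable symbols): S -> d; E -> dd; T -> d; V -> fEE; V -> ff.

S -> d | EE | EVE; E -> Sf | dd | STf; T -> V | d | VV; V -> fE | ff | fEE | fTE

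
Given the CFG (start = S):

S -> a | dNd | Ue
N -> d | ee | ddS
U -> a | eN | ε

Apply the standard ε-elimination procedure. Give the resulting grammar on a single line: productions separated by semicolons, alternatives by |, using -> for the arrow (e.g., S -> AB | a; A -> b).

Nullable set: {U}.
S -> Ue: U nullable, giving Ue | e.
Drop U -> ε.
Unchanged (no nullable symbols): S -> a; S -> dNd; N -> d; N -> ddS; N -> ee; U -> a; U -> eN.

S -> a | e | Ue | dNd; N -> d | ee | ddS; U -> a | eN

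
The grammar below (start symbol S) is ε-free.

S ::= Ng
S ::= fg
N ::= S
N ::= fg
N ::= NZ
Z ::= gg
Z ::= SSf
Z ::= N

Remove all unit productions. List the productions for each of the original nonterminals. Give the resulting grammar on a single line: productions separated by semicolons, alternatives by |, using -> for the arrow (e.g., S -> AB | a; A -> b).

S -> Ng | fg; N -> NZ | Ng | fg; Z -> NZ | Ng | fg | gg | SSf

Unit productions: N->S, Z->N.
Unit pairs (A ⇒* B via units): (N,S), (Z,N), (Z,S).
S: inherits non-unit rules of {S} → Ng | fg.
N: inherits non-unit rules of {N, S} → NZ | Ng | fg.
Z: inherits non-unit rules of {N, S, Z} → NZ | Ng | SSf | fg | gg.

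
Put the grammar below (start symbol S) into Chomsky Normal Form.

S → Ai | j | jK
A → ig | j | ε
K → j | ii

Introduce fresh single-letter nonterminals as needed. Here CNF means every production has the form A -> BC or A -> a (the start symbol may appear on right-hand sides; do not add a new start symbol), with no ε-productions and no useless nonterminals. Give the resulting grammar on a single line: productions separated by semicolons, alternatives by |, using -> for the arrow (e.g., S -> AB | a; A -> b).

Nullable: {A}; after ε-elimination: S -> i | j | Ai | jK; A -> j | ig; K -> j | ii.
No unit productions to eliminate.
TERM: introduce C -> g, B -> i, D -> j and substitute in every rule of length ≥2.

S -> i | j | AB | DK; A -> j | BC; B -> i; C -> g; D -> j; K -> j | BB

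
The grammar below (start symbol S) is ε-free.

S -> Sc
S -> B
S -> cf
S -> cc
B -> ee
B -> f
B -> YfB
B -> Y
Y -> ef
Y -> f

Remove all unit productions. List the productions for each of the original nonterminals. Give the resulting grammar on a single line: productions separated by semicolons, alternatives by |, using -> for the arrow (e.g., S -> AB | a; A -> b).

Unit productions: B->Y, S->B.
Unit pairs (A ⇒* B via units): (B,Y), (S,B), (S,Y).
S: inherits non-unit rules of {B, S, Y} → Sc | YfB | cc | cf | ee | ef | f.
B: inherits non-unit rules of {B, Y} → YfB | ee | ef | f.
Y: inherits non-unit rules of {Y} → ef | f.

S -> f | Sc | cc | cf | ee | ef | YfB; B -> f | ee | ef | YfB; Y -> f | ef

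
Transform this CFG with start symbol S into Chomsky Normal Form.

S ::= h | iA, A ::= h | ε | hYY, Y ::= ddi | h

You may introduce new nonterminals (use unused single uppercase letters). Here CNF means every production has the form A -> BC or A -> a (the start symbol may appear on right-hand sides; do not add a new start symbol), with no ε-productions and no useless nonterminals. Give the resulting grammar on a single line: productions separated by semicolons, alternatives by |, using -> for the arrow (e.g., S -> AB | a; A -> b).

S -> h | i | CA; A -> h | BE; B -> h; C -> i; D -> d; E -> YY; F -> DC; Y -> h | DF

Nullable: {A}; after ε-elimination: S -> h | i | iA; A -> h | hYY; Y -> h | ddi.
No unit productions to eliminate.
TERM: introduce D -> d, B -> h, C -> i and substitute in every rule of length ≥2.
BIN: A -> BYY becomes A -> BE, E -> YY; Y -> DDC becomes Y -> DF, F -> DC.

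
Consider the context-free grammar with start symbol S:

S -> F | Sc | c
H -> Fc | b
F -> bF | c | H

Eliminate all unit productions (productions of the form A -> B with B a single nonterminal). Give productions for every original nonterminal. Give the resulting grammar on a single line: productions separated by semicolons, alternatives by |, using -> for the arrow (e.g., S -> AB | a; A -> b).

Unit productions: F->H, S->F.
Unit pairs (A ⇒* B via units): (F,H), (S,F), (S,H).
S: inherits non-unit rules of {F, H, S} → Fc | Sc | b | bF | c.
F: inherits non-unit rules of {F, H} → Fc | b | bF | c.
H: inherits non-unit rules of {H} → Fc | b.

S -> b | c | Fc | Sc | bF; F -> b | c | Fc | bF; H -> b | Fc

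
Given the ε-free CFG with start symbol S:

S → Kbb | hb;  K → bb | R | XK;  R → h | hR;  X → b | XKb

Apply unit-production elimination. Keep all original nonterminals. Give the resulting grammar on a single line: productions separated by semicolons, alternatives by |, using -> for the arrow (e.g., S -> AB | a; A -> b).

Unit productions: K->R.
Unit pairs (A ⇒* B via units): (K,R).
S: inherits non-unit rules of {S} → Kbb | hb.
K: inherits non-unit rules of {K, R} → XK | bb | h | hR.
R: inherits non-unit rules of {R} → h | hR.
X: inherits non-unit rules of {X} → XKb | b.

S -> hb | Kbb; K -> h | XK | bb | hR; R -> h | hR; X -> b | XKb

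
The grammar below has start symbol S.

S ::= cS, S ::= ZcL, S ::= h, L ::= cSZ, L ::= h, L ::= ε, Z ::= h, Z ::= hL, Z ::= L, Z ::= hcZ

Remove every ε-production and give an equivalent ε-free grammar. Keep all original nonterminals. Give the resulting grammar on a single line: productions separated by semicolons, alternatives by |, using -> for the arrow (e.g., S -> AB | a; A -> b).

S -> c | h | Zc | cL | cS | ZcL; L -> h | cS | cSZ; Z -> L | h | hL | hc | hcZ

Nullable set: {L, Z}.
S -> ZcL: Z, L nullable, giving Zc | ZcL | c | cL.
Drop L -> ε.
L -> cSZ: Z nullable, giving cS | cSZ.
Z -> L: L nullable, giving L.
Z -> hL: L nullable, giving h | hL.
Z -> hcZ: Z nullable, giving hc | hcZ.
Unchanged (no nullable symbols): S -> cS; S -> h; L -> h; Z -> h.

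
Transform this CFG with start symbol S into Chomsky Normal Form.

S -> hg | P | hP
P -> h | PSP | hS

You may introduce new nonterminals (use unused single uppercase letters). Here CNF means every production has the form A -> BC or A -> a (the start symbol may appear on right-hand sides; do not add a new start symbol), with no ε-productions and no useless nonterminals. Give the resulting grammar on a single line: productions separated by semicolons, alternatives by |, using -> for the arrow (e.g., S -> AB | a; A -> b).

S -> h | AB | AP | AS | PD; A -> h; B -> g; C -> SP; D -> SP; P -> h | AS | PC

No ε-productions.
After unit-elimination: S -> h | hP | hS | hg | PSP; P -> h | hS | PSP.
TERM: introduce B -> g, A -> h and substitute in every rule of length ≥2.
BIN: P -> PSP becomes P -> PC, C -> SP; S -> PSP becomes S -> PD, D -> SP.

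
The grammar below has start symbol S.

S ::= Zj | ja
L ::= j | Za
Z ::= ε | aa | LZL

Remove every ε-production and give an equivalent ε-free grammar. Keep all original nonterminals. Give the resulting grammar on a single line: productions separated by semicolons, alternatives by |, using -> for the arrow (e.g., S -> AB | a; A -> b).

Nullable set: {Z}.
S -> Zj: Z nullable, giving Zj | j.
L -> Za: Z nullable, giving Za | a.
Drop Z -> ε.
Z -> LZL: Z nullable, giving LL | LZL.
Unchanged (no nullable symbols): S -> ja; L -> j; Z -> aa.

S -> j | Zj | ja; L -> a | j | Za; Z -> LL | aa | LZL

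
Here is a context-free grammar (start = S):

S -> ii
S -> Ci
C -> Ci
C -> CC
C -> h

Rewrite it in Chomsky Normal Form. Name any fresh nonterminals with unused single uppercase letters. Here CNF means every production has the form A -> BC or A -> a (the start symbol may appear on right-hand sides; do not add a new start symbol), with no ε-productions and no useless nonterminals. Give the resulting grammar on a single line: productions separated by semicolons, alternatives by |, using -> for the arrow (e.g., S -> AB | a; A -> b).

S -> AA | CA; A -> i; C -> h | CA | CC

No ε-productions.
No unit productions to eliminate.
TERM: introduce A -> i and substitute in every rule of length ≥2.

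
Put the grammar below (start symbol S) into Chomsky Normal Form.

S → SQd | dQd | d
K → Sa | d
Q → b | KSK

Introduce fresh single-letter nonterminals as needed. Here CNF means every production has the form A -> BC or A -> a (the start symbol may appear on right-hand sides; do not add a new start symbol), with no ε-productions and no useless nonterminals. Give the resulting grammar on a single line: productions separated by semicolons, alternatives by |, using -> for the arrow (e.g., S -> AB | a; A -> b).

S -> d | BD | SE; A -> a; B -> d; C -> SK; D -> QB; E -> QB; K -> d | SA; Q -> b | KC

No ε-productions.
No unit productions to eliminate.
TERM: introduce A -> a, B -> d and substitute in every rule of length ≥2.
BIN: Q -> KSK becomes Q -> KC, C -> SK; S -> BQB becomes S -> BD, D -> QB; S -> SQB becomes S -> SE, E -> QB.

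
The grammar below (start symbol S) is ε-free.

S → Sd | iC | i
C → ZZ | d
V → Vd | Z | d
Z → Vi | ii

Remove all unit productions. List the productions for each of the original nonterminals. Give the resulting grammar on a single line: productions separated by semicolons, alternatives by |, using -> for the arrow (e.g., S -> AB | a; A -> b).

S -> i | Sd | iC; C -> d | ZZ; V -> d | Vd | Vi | ii; Z -> Vi | ii

Unit productions: V->Z.
Unit pairs (A ⇒* B via units): (V,Z).
S: inherits non-unit rules of {S} → Sd | i | iC.
C: inherits non-unit rules of {C} → ZZ | d.
V: inherits non-unit rules of {V, Z} → Vd | Vi | d | ii.
Z: inherits non-unit rules of {Z} → Vi | ii.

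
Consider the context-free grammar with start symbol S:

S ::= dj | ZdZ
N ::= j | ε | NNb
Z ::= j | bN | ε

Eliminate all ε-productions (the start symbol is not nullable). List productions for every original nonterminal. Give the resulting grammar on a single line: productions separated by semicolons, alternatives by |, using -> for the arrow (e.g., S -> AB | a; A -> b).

Nullable set: {N, Z}.
S -> ZdZ: Z, Z nullable, giving Zd | ZdZ | d | dZ.
Drop N -> ε.
N -> NNb: N, N nullable, giving NNb | Nb | b.
Drop Z -> ε.
Z -> bN: N nullable, giving b | bN.
Unchanged (no nullable symbols): S -> dj; N -> j; Z -> j.

S -> d | Zd | dZ | dj | ZdZ; N -> b | j | Nb | NNb; Z -> b | j | bN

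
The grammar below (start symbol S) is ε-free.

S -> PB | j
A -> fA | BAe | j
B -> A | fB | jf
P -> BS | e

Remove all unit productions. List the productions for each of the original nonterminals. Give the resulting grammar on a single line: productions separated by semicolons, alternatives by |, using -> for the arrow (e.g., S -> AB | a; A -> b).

S -> j | PB; A -> j | fA | BAe; B -> j | fA | fB | jf | BAe; P -> e | BS

Unit productions: B->A.
Unit pairs (A ⇒* B via units): (B,A).
S: inherits non-unit rules of {S} → PB | j.
A: inherits non-unit rules of {A} → BAe | fA | j.
B: inherits non-unit rules of {A, B} → BAe | fA | fB | j | jf.
P: inherits non-unit rules of {P} → BS | e.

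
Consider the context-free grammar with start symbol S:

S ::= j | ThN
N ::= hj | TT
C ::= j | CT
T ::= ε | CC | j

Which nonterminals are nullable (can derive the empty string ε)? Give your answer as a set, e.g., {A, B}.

{N, T}

Directly nullable (have an ε-rule): {T}.
N is nullable via N -> TT (every symbol on the right is already known nullable).
Not nullable: C, S — each has a terminal in every rule's right-hand side or depends on a non-nullable symbol.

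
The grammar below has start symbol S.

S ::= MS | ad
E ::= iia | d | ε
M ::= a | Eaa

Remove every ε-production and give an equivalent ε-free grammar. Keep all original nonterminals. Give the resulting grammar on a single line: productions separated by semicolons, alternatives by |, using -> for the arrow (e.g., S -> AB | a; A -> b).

S -> MS | ad; E -> d | iia; M -> a | aa | Eaa

Nullable set: {E}.
Drop E -> ε.
M -> Eaa: E nullable, giving Eaa | aa.
Unchanged (no nullable symbols): S -> MS; S -> ad; E -> d; E -> iia; M -> a.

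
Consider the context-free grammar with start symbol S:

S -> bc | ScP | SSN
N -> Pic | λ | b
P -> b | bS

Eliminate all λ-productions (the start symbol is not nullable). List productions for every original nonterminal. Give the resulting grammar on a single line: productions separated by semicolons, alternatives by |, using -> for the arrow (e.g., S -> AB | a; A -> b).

Nullable set: {N}.
S -> SSN: N nullable, giving SS | SSN.
Drop N -> λ.
Unchanged (no nullable symbols): S -> ScP; S -> bc; N -> Pic; N -> b; P -> b; P -> bS.

S -> SS | bc | SSN | ScP; N -> b | Pic; P -> b | bS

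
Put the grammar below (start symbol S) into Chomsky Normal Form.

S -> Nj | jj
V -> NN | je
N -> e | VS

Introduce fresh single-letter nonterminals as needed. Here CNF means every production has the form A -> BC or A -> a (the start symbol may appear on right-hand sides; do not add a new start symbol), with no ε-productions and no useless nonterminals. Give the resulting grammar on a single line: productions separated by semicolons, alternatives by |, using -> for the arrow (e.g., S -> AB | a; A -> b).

No ε-productions.
No unit productions to eliminate.
TERM: introduce B -> e, A -> j and substitute in every rule of length ≥2.

S -> AA | NA; A -> j; B -> e; N -> e | VS; V -> AB | NN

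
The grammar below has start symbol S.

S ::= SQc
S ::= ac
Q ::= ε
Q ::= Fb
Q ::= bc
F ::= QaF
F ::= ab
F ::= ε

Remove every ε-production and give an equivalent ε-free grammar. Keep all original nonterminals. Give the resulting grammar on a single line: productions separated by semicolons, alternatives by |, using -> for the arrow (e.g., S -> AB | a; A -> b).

Nullable set: {F, Q}.
S -> SQc: Q nullable, giving SQc | Sc.
Drop F -> ε.
F -> QaF: Q, F nullable, giving Qa | QaF | a | aF.
Drop Q -> ε.
Q -> Fb: F nullable, giving Fb | b.
Unchanged (no nullable symbols): S -> ac; F -> ab; Q -> bc.

S -> Sc | ac | SQc; F -> a | Qa | aF | ab | QaF; Q -> b | Fb | bc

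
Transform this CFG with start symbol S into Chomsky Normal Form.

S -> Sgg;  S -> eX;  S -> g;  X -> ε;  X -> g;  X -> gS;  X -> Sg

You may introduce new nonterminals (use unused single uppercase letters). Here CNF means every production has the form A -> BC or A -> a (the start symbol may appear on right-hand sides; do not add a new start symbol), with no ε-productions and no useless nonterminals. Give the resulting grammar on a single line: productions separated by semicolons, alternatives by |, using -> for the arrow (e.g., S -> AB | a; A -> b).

Nullable: {X}; after ε-elimination: S -> e | g | eX | Sgg; X -> g | Sg | gS.
No unit productions to eliminate.
TERM: introduce B -> e, A -> g and substitute in every rule of length ≥2.
BIN: S -> SAA becomes S -> SC, C -> AA.

S -> e | g | BX | SC; A -> g; B -> e; C -> AA; X -> g | AS | SA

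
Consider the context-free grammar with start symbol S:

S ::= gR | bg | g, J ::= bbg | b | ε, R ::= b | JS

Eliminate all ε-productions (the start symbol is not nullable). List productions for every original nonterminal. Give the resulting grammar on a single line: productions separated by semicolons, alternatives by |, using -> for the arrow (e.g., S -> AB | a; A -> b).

S -> g | bg | gR; J -> b | bbg; R -> S | b | JS

Nullable set: {J}.
Drop J -> ε.
R -> JS: J nullable, giving JS | S.
Unchanged (no nullable symbols): S -> bg; S -> g; S -> gR; J -> b; J -> bbg; R -> b.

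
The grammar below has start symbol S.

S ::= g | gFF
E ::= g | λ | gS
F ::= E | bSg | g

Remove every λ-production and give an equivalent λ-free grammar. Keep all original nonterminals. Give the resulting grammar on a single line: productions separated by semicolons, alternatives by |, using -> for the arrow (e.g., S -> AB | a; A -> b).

S -> g | gF | gFF; E -> g | gS; F -> E | g | bSg

Nullable set: {E, F}.
S -> gFF: F, F nullable, giving g | gF | gFF.
Drop E -> λ.
F -> E: E nullable, giving E.
Unchanged (no nullable symbols): S -> g; E -> g; E -> gS; F -> bSg; F -> g.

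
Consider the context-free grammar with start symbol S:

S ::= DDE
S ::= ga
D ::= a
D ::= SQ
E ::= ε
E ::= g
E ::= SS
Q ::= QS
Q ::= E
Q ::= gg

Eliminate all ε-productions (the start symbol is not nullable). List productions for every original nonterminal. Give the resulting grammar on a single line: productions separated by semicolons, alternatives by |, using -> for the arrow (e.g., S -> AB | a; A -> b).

Nullable set: {E, Q}.
S -> DDE: E nullable, giving DD | DDE.
D -> SQ: Q nullable, giving S | SQ.
Drop E -> ε.
Q -> E: E nullable, giving E.
Q -> QS: Q nullable, giving QS | S.
Unchanged (no nullable symbols): S -> ga; D -> a; E -> SS; E -> g; Q -> gg.

S -> DD | ga | DDE; D -> S | a | SQ; E -> g | SS; Q -> E | S | QS | gg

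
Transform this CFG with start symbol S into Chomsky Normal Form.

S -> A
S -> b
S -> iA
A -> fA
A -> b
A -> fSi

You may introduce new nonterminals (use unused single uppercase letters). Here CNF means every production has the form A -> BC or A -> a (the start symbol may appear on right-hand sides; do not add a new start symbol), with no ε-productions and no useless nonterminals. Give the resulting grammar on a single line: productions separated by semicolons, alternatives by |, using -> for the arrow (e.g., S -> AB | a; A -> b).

No ε-productions.
After unit-elimination: S -> b | fA | iA | fSi; A -> b | fA | fSi.
TERM: introduce B -> f, C -> i and substitute in every rule of length ≥2.
BIN: A -> BSC becomes A -> BD, D -> SC; S -> BSC becomes S -> BE, E -> SC.

S -> b | BA | BE | CA; A -> b | BA | BD; B -> f; C -> i; D -> SC; E -> SC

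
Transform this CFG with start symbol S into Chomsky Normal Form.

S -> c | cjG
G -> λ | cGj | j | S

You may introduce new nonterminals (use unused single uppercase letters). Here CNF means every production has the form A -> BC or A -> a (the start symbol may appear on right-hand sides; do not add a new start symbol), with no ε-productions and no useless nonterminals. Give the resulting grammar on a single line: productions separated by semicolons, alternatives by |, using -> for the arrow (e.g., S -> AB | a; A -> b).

S -> c | AB | AE; A -> c; B -> j; C -> BG; D -> GB; E -> BG; G -> c | j | AB | AC | AD

Nullable: {G}; after ε-elimination: S -> c | cj | cjG; G -> S | j | cj | cGj.
After unit-elimination: S -> c | cj | cjG; G -> c | j | cj | cGj | cjG.
TERM: introduce A -> c, B -> j and substitute in every rule of length ≥2.
BIN: G -> ABG becomes G -> AC, C -> BG; G -> AGB becomes G -> AD, D -> GB; S -> ABG becomes S -> AE, E -> BG.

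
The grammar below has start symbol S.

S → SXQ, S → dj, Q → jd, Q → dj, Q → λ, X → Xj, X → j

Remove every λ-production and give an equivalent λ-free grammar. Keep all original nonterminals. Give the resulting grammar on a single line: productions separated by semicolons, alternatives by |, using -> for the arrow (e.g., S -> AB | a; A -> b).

Nullable set: {Q}.
S -> SXQ: Q nullable, giving SX | SXQ.
Drop Q -> λ.
Unchanged (no nullable symbols): S -> dj; Q -> dj; Q -> jd; X -> Xj; X -> j.

S -> SX | dj | SXQ; Q -> dj | jd; X -> j | Xj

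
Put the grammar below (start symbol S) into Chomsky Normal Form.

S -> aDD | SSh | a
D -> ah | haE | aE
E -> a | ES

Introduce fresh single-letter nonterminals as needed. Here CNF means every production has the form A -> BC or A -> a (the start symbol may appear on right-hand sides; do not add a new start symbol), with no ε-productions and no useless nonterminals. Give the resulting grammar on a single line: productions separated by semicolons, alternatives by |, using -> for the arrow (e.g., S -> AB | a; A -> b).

No ε-productions.
No unit productions to eliminate.
TERM: introduce A -> a, B -> h and substitute in every rule of length ≥2.
BIN: D -> BAE becomes D -> BC, C -> AE; S -> ADD becomes S -> AF, F -> DD; S -> SSB becomes S -> SG, G -> SB.

S -> a | AF | SG; A -> a; B -> h; C -> AE; D -> AB | AE | BC; E -> a | ES; F -> DD; G -> SB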